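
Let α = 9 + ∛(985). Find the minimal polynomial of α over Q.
m_α(x) = x^3 - 27x^2 + 243x - 1714

Set β = α - 9 = ∛(985), so β^3 = 985. Then (α - 9)^3 - 985 = 0, i.e. α is a root of g(x) = (x - 9)^3 - 985 = x^3 - 27x^2 + 243x - 1714. Since g(x) = h(x - 9) where h(x) = x^3 - 985, and h is irreducible over Q (because 985 is not a perfect cube, so h has no rational root, and a monic cubic with no rational root is irreducible), g is also irreducible (irreducibility is preserved under the substitution x → x - 9). Hence m_α(x) = x^3 - 27x^2 + 243x - 1714.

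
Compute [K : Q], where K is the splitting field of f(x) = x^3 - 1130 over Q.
[K : Q] = 6

The roots of x^3 - 1130 are ∛1130, ω∛1130, ω^2∛1130 where ω = e^(2πi/3) is a primitive cube root of unity, so K = Q(∛1130, ω). Now [Q(∛1130):Q] = 3 (since 1130 is not a perfect cube, x^3 - 1130 is irreducible) and [Q(ω):Q] = 2. Both 2 and 3 divide [K:Q], and [K:Q] ≤ 3·2 = 6, so [K:Q] = 6. (Equivalently: Q(∛1130) ⊂ R but ω ∉ R, so [K : Q(∛1130)] = 2.)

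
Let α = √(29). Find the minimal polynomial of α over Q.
m_α(x) = x^2 - 29

α satisfies α^2 - 29 = 0, so x^2 - 29 annihilates α. Since d = 29 is squarefree and ≠ 1, it is not a perfect square in Q, so x^2 - 29 has no rational root and is therefore irreducible over Q (a degree-2 polynomial over a field is irreducible iff it has no root). Hence m_α(x) = x^2 - 29.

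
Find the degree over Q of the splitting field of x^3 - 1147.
[K : Q] = 6

The roots of x^3 - 1147 are ∛1147, ω∛1147, ω^2∛1147 where ω = e^(2πi/3) is a primitive cube root of unity, so K = Q(∛1147, ω). Now [Q(∛1147):Q] = 3 (since 1147 is not a perfect cube, x^3 - 1147 is irreducible) and [Q(ω):Q] = 2. Both 2 and 3 divide [K:Q], and [K:Q] ≤ 3·2 = 6, so [K:Q] = 6. (Equivalently: Q(∛1147) ⊂ R but ω ∉ R, so [K : Q(∛1147)] = 2.)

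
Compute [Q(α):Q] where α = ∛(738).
[Q(α):Q] = 3

The minimal polynomial of α is x^3 - 738, irreducible over Q since 738 is not a perfect cube (so x^3 - 738 has no rational root). Hence [Q(α):Q] = deg(m_α) = 3.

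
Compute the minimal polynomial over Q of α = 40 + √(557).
m_α(x) = x^2 - 80x + 1043

From α - 40 = √(557), squaring gives (α - 40)^2 = 557, i.e. α^2 - 80α + 1600 = 557, so α^2 - 80α + 1043 = 0. The discriminant of x^2 - 80x + 1043 is (-80)^2 - 4·(1043) = 6400 - 4172 = 2228, and 4·(557) is not a perfect square in Q since 557 is squarefree and ≠ 1. Hence x^2 - 80x + 1043 is irreducible over Q and is the minimal polynomial of α.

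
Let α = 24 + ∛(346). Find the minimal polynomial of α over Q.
m_α(x) = x^3 - 72x^2 + 1728x - 14170

Set β = α - 24 = ∛(346), so β^3 = 346. Then (α - 24)^3 - 346 = 0, i.e. α is a root of g(x) = (x - 24)^3 - 346 = x^3 - 72x^2 + 1728x - 14170. Since g(x) = h(x - 24) where h(x) = x^3 - 346, and h is irreducible over Q (because 346 is not a perfect cube, so h has no rational root, and a monic cubic with no rational root is irreducible), g is also irreducible (irreducibility is preserved under the substitution x → x - 24). Hence m_α(x) = x^3 - 72x^2 + 1728x - 14170.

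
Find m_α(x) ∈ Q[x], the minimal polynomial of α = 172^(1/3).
m_α(x) = x^3 - 172

α satisfies α^3 = 172, so x^3 - 172 annihilates α. By the rational root test, a rational root p/q (in lowest terms) of x^3 - 172 would satisfy p^3 = 172 q^3, forcing q = 1 and p^3 = 172; but 172 is not a perfect cube, contradiction. A monic cubic over Q with no rational root is irreducible (any nontrivial factorization would include a linear factor). Hence x^3 - 172 is the minimal polynomial of α, and in particular [Q(α):Q] = 3.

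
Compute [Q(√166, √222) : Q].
[Q(√166, √222) : Q] = 4

[Q(√166):Q] = 2 (min poly x^2 - 166, irreducible since 166 is squarefree > 1). For the top step, suppose √222 ∈ Q(√166), say √222 = c + d√166 with c, d ∈ Q. Squaring: 222 = c^2 + 166d^2 + 2cd√166. Since √166 ∉ Q this forces 2cd = 0. If d = 0 then √222 = c ∈ Q, contradicting 222 squarefree > 1. If c = 0 then 222 = 166d^2, so 166·222 = (166d)^2 is a perfect square in Q — but 166·222 = 36852 is not a perfect square (since 166 and 222 are distinct squarefree integers). Contradiction. Hence √222 ∉ Q(√166), so x^2 - 222 stays irreducible over Q(√166) and [Q(√166, √222) : Q(√166)] = 2. By the tower law, [Q(√166, √222) : Q] = 2 · 2 = 4.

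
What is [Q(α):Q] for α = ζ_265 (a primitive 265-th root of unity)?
[Q(α):Q] = 208

The minimal polynomial of ζ_265 over Q is the 265-th cyclotomic polynomial Φ_265(x), which is irreducible over Q and has degree φ(265) = 208. Hence [Q(α):Q] = φ(265) = 208.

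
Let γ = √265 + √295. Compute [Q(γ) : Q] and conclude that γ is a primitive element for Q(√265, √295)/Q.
[Q(γ) : Q] = 4 (equivalently, Q(γ) = Q(√265, √295))

Obviously Q(γ) ⊆ Q(√265, √295), and [Q(√265, √295):Q] = 4 (since 265, 295 are distinct squarefree integers > 1 with 78175 not a perfect square). To show equality we compute the minimal polynomial of γ. From γ = √265 + √295: γ^2 = 265 + 2√(78175) + 295 = 560 + 2√(78175), so γ^2 - 560 = 2√(78175); squaring, (γ^2 - 560)^2 = 4·78175, i.e. γ^4 - 1120γ^2 + 313600 - 312700 = 0, i.e. γ^4 - 1120γ^2 + 900 = 0. So γ is a root of x^4 - 1120x^2 + 900. This polynomial is irreducible over Q: it has no rational root (each ±√265 ± √295 is irrational), and any factorization into two quadratics over Q would force √(78175) ∈ Q (pairing opposite roots) or √265, √295 ∈ Q (other pairings), all impossible. Hence [Q(γ):Q] = 4 = [Q(√265, √295):Q], so Q(γ) = Q(√265, √295).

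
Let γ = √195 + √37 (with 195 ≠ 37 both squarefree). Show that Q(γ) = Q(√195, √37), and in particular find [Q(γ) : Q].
[Q(γ) : Q] = 4 (equivalently, Q(γ) = Q(√195, √37))

Obviously Q(γ) ⊆ Q(√195, √37), and [Q(√195, √37):Q] = 4 (since 195, 37 are distinct squarefree integers > 1 with 7215 not a perfect square). To show equality we compute the minimal polynomial of γ. From γ = √195 + √37: γ^2 = 195 + 2√(7215) + 37 = 232 + 2√(7215), so γ^2 - 232 = 2√(7215); squaring, (γ^2 - 232)^2 = 4·7215, i.e. γ^4 - 464γ^2 + 53824 - 28860 = 0, i.e. γ^4 - 464γ^2 + 24964 = 0. So γ is a root of x^4 - 464x^2 + 24964. This polynomial is irreducible over Q: it has no rational root (each ±√195 ± √37 is irrational), and any factorization into two quadratics over Q would force √(7215) ∈ Q (pairing opposite roots) or √195, √37 ∈ Q (other pairings), all impossible. Hence [Q(γ):Q] = 4 = [Q(√195, √37):Q], so Q(γ) = Q(√195, √37).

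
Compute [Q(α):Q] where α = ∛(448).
[Q(α):Q] = 3

The minimal polynomial of α is x^3 - 448, irreducible over Q since 448 is not a perfect cube (so x^3 - 448 has no rational root). Hence [Q(α):Q] = deg(m_α) = 3.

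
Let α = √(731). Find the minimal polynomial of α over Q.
m_α(x) = x^2 - 731

α satisfies α^2 - 731 = 0, so x^2 - 731 annihilates α. Since d = 731 is squarefree and ≠ 1, it is not a perfect square in Q, so x^2 - 731 has no rational root and is therefore irreducible over Q (a degree-2 polynomial over a field is irreducible iff it has no root). Hence m_α(x) = x^2 - 731.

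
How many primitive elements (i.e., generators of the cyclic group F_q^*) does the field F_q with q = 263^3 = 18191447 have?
There are φ(18191446) = 7076160 primitive elements

F_q^* is cyclic of order q - 1 = 18191446. A cyclic group of order m has exactly φ(m) generators. Here m = 18191446 = 2 · 7^2 · 13 · 109 · 131, so the number of primitive elements is φ(18191446) = 7076160.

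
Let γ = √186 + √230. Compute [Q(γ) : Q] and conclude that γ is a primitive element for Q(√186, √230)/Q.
[Q(γ) : Q] = 4 (equivalently, Q(γ) = Q(√186, √230))

Obviously Q(γ) ⊆ Q(√186, √230), and [Q(√186, √230):Q] = 4 (since 186, 230 are distinct squarefree integers > 1 with 42780 not a perfect square). To show equality we compute the minimal polynomial of γ. From γ = √186 + √230: γ^2 = 186 + 2√(42780) + 230 = 416 + 2√(42780), so γ^2 - 416 = 2√(42780); squaring, (γ^2 - 416)^2 = 4·42780, i.e. γ^4 - 832γ^2 + 173056 - 171120 = 0, i.e. γ^4 - 832γ^2 + 1936 = 0. So γ is a root of x^4 - 832x^2 + 1936. This polynomial is irreducible over Q: it has no rational root (each ±√186 ± √230 is irrational), and any factorization into two quadratics over Q would force √(42780) ∈ Q (pairing opposite roots) or √186, √230 ∈ Q (other pairings), all impossible. Hence [Q(γ):Q] = 4 = [Q(√186, √230):Q], so Q(γ) = Q(√186, √230).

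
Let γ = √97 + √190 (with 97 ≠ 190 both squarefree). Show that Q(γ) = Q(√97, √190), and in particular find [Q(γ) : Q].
[Q(γ) : Q] = 4 (equivalently, Q(γ) = Q(√97, √190))

Obviously Q(γ) ⊆ Q(√97, √190), and [Q(√97, √190):Q] = 4 (since 97, 190 are distinct squarefree integers > 1 with 18430 not a perfect square). To show equality we compute the minimal polynomial of γ. From γ = √97 + √190: γ^2 = 97 + 2√(18430) + 190 = 287 + 2√(18430), so γ^2 - 287 = 2√(18430); squaring, (γ^2 - 287)^2 = 4·18430, i.e. γ^4 - 574γ^2 + 82369 - 73720 = 0, i.e. γ^4 - 574γ^2 + 8649 = 0. So γ is a root of x^4 - 574x^2 + 8649. This polynomial is irreducible over Q: it has no rational root (each ±√97 ± √190 is irrational), and any factorization into two quadratics over Q would force √(18430) ∈ Q (pairing opposite roots) or √97, √190 ∈ Q (other pairings), all impossible. Hence [Q(γ):Q] = 4 = [Q(√97, √190):Q], so Q(γ) = Q(√97, √190).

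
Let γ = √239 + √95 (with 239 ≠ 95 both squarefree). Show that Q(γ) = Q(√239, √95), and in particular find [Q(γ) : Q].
[Q(γ) : Q] = 4 (equivalently, Q(γ) = Q(√239, √95))

Obviously Q(γ) ⊆ Q(√239, √95), and [Q(√239, √95):Q] = 4 (since 239, 95 are distinct squarefree integers > 1 with 22705 not a perfect square). To show equality we compute the minimal polynomial of γ. From γ = √239 + √95: γ^2 = 239 + 2√(22705) + 95 = 334 + 2√(22705), so γ^2 - 334 = 2√(22705); squaring, (γ^2 - 334)^2 = 4·22705, i.e. γ^4 - 668γ^2 + 111556 - 90820 = 0, i.e. γ^4 - 668γ^2 + 20736 = 0. So γ is a root of x^4 - 668x^2 + 20736. This polynomial is irreducible over Q: it has no rational root (each ±√239 ± √95 is irrational), and any factorization into two quadratics over Q would force √(22705) ∈ Q (pairing opposite roots) or √239, √95 ∈ Q (other pairings), all impossible. Hence [Q(γ):Q] = 4 = [Q(√239, √95):Q], so Q(γ) = Q(√239, √95).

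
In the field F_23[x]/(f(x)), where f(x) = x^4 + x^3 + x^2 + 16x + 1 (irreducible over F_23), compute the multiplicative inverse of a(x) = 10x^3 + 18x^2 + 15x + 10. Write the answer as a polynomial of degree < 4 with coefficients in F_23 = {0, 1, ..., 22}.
a(x)^(-1) ≡ 13x^3 + 12x^2 + 20x + 12 (mod f(x))

Since f is irreducible over F_23, F_23[x]/(f) is a field and a(x) ≠ 0 has an inverse. Apply the extended Euclidean algorithm to f(x) and a(x) in F_23[x]: f(x) = (7x + 22)·a(x) + (6x^2 + 7x + 11);  a(x) = (17x + 10)·(6x^2 + 7x + 11) + (11x + 15);  (6x^2 + 7x + 11) = (11x + 17)·(11x + 15) + (9). The last nonzero remainder is the constant 9 = gcd(f, a) in F_23. Back-substituting through the division chain expresses 9 = s(x)·a(x) + t(x)·f(x) with s(x) ≡ 2x^3 + 16x^2 + 19x + 16 (mod f), so (2x^3 + 16x^2 + 19x + 16)·a(x) ≡ 9 (mod f). Multiplying by 9^(-1) ≡ 18 in F_23 gives a(x)^(-1) ≡ 18·(2x^3 + 16x^2 + 19x + 16) ≡ 13x^3 + 12x^2 + 20x + 12 (mod f). Check: (10x^3 + 18x^2 + 15x + 10)·(13x^3 + 12x^2 + 20x + 12) = 15x^6 + 9x^5 + 13x^4 + 8x^3 + 15x^2 + 12x + 5 ≡ 1 (mod x^4 + x^3 + x^2 + 16x + 1).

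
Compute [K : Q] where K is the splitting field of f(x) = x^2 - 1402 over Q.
[K : Q] = 2

f(x) = x^2 - 1402 factors as (x - √1402)(x + √1402). The splitting field is K = Q(√1402). Since 1402 is squarefree and > 1, it is not a perfect square, so x^2 - 1402 is irreducible over Q and [Q(√1402) : Q] = 2. Hence [K : Q] = 2.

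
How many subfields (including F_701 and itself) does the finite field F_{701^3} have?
F_{701^3} has 2 subfields

The subfields of F_{p^n} are exactly the fields F_{p^d} for d | n (each is the fixed field of the unique index-d subgroup of Gal(F_{p^n}/F_p) ≅ Z/nZ). The divisors of n = 3 are {1, 3}, giving 2 subfields: F_{701^1}, F_{701^3}.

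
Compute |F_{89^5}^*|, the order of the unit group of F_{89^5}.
|F_{89^5}^*| = 5584059448

F_{89^5} has 89^5 = 5584059449 elements; its multiplicative group consists of all nonzero elements, so |F_{89^5}^*| = 5584059449 - 1 = 5584059448. (It is cyclic since any finite subgroup of the multiplicative group of a field is cyclic.)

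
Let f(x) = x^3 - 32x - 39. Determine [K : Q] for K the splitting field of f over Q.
[K : Q] = 6

By the rational root test, any rational root of the monic integer polynomial f(x) = x^3 - 32x - 39 must be an integer dividing the constant term -39, i.e. one of ±{1, 3, 13, 39}. Evaluating: f(1) = -70, f(-1) = -8, f(3) = -108, f(-3) = 30, f(13) = 1742, f(-13) = -1820, f(39) = 58032, f(-39) = -58110; none is 0, so f has no rational root and is therefore irreducible over Q (a cubic with no linear factor over a field is irreducible). For an irreducible cubic, the Galois group is A_3 or S_3 according as the discriminant disc(f) = -4a^3 - 27b^2 = -4·(-32)^3 - 27·(-39)^2 = 90005 is or is not a square in Q. Here disc(f) = 90005 is not a perfect square in Q, so the Galois group of f over Q is not contained in A_3 and must be all of S_3. The splitting field has degree |S_3| = 6 over Q, so [K : Q] = 6.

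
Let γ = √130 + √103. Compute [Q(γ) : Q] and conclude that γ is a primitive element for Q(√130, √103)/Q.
[Q(γ) : Q] = 4 (equivalently, Q(γ) = Q(√130, √103))

Obviously Q(γ) ⊆ Q(√130, √103), and [Q(√130, √103):Q] = 4 (since 130, 103 are distinct squarefree integers > 1 with 13390 not a perfect square). To show equality we compute the minimal polynomial of γ. From γ = √130 + √103: γ^2 = 130 + 2√(13390) + 103 = 233 + 2√(13390), so γ^2 - 233 = 2√(13390); squaring, (γ^2 - 233)^2 = 4·13390, i.e. γ^4 - 466γ^2 + 54289 - 53560 = 0, i.e. γ^4 - 466γ^2 + 729 = 0. So γ is a root of x^4 - 466x^2 + 729. This polynomial is irreducible over Q: it has no rational root (each ±√130 ± √103 is irrational), and any factorization into two quadratics over Q would force √(13390) ∈ Q (pairing opposite roots) or √130, √103 ∈ Q (other pairings), all impossible. Hence [Q(γ):Q] = 4 = [Q(√130, √103):Q], so Q(γ) = Q(√130, √103).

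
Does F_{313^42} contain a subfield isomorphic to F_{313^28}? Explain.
No: F_{313^28} is not a subfield of F_{313^42}

F_{p^m} embeds in F_{p^n} iff m | n. Here 28 ∤ 42 (since 42 = 1·28 + 14 with remainder 14 ≠ 0), so F_{313^28} is not a subfield of F_{313^42}. Equivalently: if it were, the tower law would give 28 = [F_{313^28}:F_313] dividing [F_{313^42}:F_313] = 42, contradiction.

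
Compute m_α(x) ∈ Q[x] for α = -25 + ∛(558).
m_α(x) = x^3 + 75x^2 + 1875x + 15067

Set β = α + 25 = ∛(558), so β^3 = 558. Then (α + 25)^3 - 558 = 0, i.e. α is a root of g(x) = (x + 25)^3 - 558 = x^3 + 75x^2 + 1875x + 15067. Since g(x) = h(x + 25) where h(x) = x^3 - 558, and h is irreducible over Q (because 558 is not a perfect cube, so h has no rational root, and a monic cubic with no rational root is irreducible), g is also irreducible (irreducibility is preserved under the substitution x → x + 25). Hence m_α(x) = x^3 + 75x^2 + 1875x + 15067.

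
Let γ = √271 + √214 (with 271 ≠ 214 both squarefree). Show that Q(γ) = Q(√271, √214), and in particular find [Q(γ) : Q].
[Q(γ) : Q] = 4 (equivalently, Q(γ) = Q(√271, √214))

Obviously Q(γ) ⊆ Q(√271, √214), and [Q(√271, √214):Q] = 4 (since 271, 214 are distinct squarefree integers > 1 with 57994 not a perfect square). To show equality we compute the minimal polynomial of γ. From γ = √271 + √214: γ^2 = 271 + 2√(57994) + 214 = 485 + 2√(57994), so γ^2 - 485 = 2√(57994); squaring, (γ^2 - 485)^2 = 4·57994, i.e. γ^4 - 970γ^2 + 235225 - 231976 = 0, i.e. γ^4 - 970γ^2 + 3249 = 0. So γ is a root of x^4 - 970x^2 + 3249. This polynomial is irreducible over Q: it has no rational root (each ±√271 ± √214 is irrational), and any factorization into two quadratics over Q would force √(57994) ∈ Q (pairing opposite roots) or √271, √214 ∈ Q (other pairings), all impossible. Hence [Q(γ):Q] = 4 = [Q(√271, √214):Q], so Q(γ) = Q(√271, √214).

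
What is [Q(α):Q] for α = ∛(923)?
[Q(α):Q] = 3

The minimal polynomial of α is x^3 - 923, irreducible over Q since 923 is not a perfect cube (so x^3 - 923 has no rational root). Hence [Q(α):Q] = deg(m_α) = 3.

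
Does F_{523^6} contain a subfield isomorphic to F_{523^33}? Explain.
No: F_{523^33} is not a subfield of F_{523^6}

F_{p^m} embeds in F_{p^n} iff m | n. Here 33 ∤ 6 (since 6 = 0·33 + 6 with remainder 6 ≠ 0), so F_{523^33} is not a subfield of F_{523^6}. Equivalently: if it were, the tower law would give 33 = [F_{523^33}:F_523] dividing [F_{523^6}:F_523] = 6, contradiction.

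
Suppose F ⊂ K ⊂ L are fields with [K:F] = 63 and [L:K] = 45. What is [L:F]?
[L:F] = 2835

The tower law says that for any tower of field extensions F ⊂ K ⊂ L with finite degrees, [L:F] = [L:K] · [K:F]. Here this gives [L:F] = 45 · 63 = 2835.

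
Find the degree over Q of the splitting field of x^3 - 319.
[K : Q] = 6

The roots of x^3 - 319 are ∛319, ω∛319, ω^2∛319 where ω = e^(2πi/3) is a primitive cube root of unity, so K = Q(∛319, ω). Now [Q(∛319):Q] = 3 (since 319 is not a perfect cube, x^3 - 319 is irreducible) and [Q(ω):Q] = 2. Both 2 and 3 divide [K:Q], and [K:Q] ≤ 3·2 = 6, so [K:Q] = 6. (Equivalently: Q(∛319) ⊂ R but ω ∉ R, so [K : Q(∛319)] = 2.)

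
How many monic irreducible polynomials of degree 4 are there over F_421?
There are 7853548710 monic irreducible polynomials of degree 4 over F_421

Each element of F_{421^4} that lies in no proper subfield is a root of exactly one monic irreducible of degree 4 over F_421, and each such polynomial has 4 distinct roots in F_{421^4}. By Möbius inversion the count is N_421(4) = (1/4) Σ_{d|4} μ(4/d) · 421^d = (1/4)(μ(4)·421^1 + μ(2)·421^2 + μ(1)·421^4) = 31414194840/4 = 7853548710.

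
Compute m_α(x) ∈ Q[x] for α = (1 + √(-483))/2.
m_α(x) = x^2 - x + 121

From 2α - 1 = √(-483), squaring gives (2α - 1)^2 = -483, i.e. 4α^2 - 4α + 1 = -483, so α^2 - α + (1 + 483)/4 = 0. Since -483 ≡ 1 (mod 4), (1 + 483)/4 = 121 ∈ Z. The polynomial x^2 - x + 121 has discriminant 1 - 4·(121) = -483, which is not a perfect square in Q (d = -483 is squarefree and ≠ 1), so x^2 - x + 121 is irreducible over Q. It is the minimal polynomial of α.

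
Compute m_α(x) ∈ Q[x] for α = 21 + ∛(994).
m_α(x) = x^3 - 63x^2 + 1323x - 10255

Set β = α - 21 = ∛(994), so β^3 = 994. Then (α - 21)^3 - 994 = 0, i.e. α is a root of g(x) = (x - 21)^3 - 994 = x^3 - 63x^2 + 1323x - 10255. Since g(x) = h(x - 21) where h(x) = x^3 - 994, and h is irreducible over Q (because 994 is not a perfect cube, so h has no rational root, and a monic cubic with no rational root is irreducible), g is also irreducible (irreducibility is preserved under the substitution x → x - 21). Hence m_α(x) = x^3 - 63x^2 + 1323x - 10255.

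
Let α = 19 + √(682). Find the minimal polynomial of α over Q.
m_α(x) = x^2 - 38x - 321

From α - 19 = √(682), squaring gives (α - 19)^2 = 682, i.e. α^2 - 38α + 361 = 682, so α^2 - 38α - 321 = 0. The discriminant of x^2 - 38x - 321 is (-38)^2 - 4·(-321) = 1444 + 1284 = 2728, and 4·(682) is not a perfect square in Q since 682 is squarefree and ≠ 1. Hence x^2 - 38x - 321 is irreducible over Q and is the minimal polynomial of α.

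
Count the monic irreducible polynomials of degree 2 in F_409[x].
There are 83436 monic irreducible polynomials of degree 2 over F_409

Each element of F_{409^2} that lies in no proper subfield is a root of exactly one monic irreducible of degree 2 over F_409, and each such polynomial has 2 distinct roots in F_{409^2}. By Möbius inversion the count is N_409(2) = (1/2) Σ_{d|2} μ(2/d) · 409^d = (1/2)(μ(2)·409^1 + μ(1)·409^2) = 166872/2 = 83436.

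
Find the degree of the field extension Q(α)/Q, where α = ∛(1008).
[Q(α):Q] = 3

The minimal polynomial of α is x^3 - 1008, irreducible over Q since 1008 is not a perfect cube (so x^3 - 1008 has no rational root). Hence [Q(α):Q] = deg(m_α) = 3.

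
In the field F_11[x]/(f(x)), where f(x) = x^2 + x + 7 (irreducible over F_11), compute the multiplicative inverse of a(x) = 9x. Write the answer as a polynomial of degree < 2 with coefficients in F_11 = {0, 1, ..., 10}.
a(x)^(-1) ≡ 4x + 4 (mod f(x))

Since f is irreducible over F_11, F_11[x]/(f) is a field and a(x) ≠ 0 has an inverse. Apply the extended Euclidean algorithm to f(x) and a(x) in F_11[x]: f(x) = (5x + 5)·a(x) + (7). The last nonzero remainder is the constant 7 = gcd(f, a) in F_11. Back-substituting through the division chain expresses 7 = s(x)·a(x) + t(x)·f(x) with s(x) ≡ 6x + 6 (mod f), so (6x + 6)·a(x) ≡ 7 (mod f). Multiplying by 7^(-1) ≡ 8 in F_11 gives a(x)^(-1) ≡ 8·(6x + 6) ≡ 4x + 4 (mod f). Check: (9x)·(4x + 4) = 3x^2 + 3x ≡ 1 (mod x^2 + x + 7).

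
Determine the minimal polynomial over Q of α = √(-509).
m_α(x) = x^2 + 509

α satisfies α^2 + 509 = 0, so x^2 + 509 annihilates α. Since d = -509 is squarefree and ≠ 1, it is not a perfect square in Q, so x^2 + 509 has no rational root and is therefore irreducible over Q (a degree-2 polynomial over a field is irreducible iff it has no root). Hence m_α(x) = x^2 + 509.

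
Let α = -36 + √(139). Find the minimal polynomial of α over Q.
m_α(x) = x^2 + 72x + 1157

From α + 36 = √(139), squaring gives (α + 36)^2 = 139, i.e. α^2 + 72α + 1296 = 139, so α^2 + 72α + 1157 = 0. The discriminant of x^2 + 72x + 1157 is (72)^2 - 4·(1157) = 5184 - 4628 = 556, and 4·(139) is not a perfect square in Q since 139 is squarefree and ≠ 1. Hence x^2 + 72x + 1157 is irreducible over Q and is the minimal polynomial of α.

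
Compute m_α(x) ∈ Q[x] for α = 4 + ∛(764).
m_α(x) = x^3 - 12x^2 + 48x - 828

Set β = α - 4 = ∛(764), so β^3 = 764. Then (α - 4)^3 - 764 = 0, i.e. α is a root of g(x) = (x - 4)^3 - 764 = x^3 - 12x^2 + 48x - 828. Since g(x) = h(x - 4) where h(x) = x^3 - 764, and h is irreducible over Q (because 764 is not a perfect cube, so h has no rational root, and a monic cubic with no rational root is irreducible), g is also irreducible (irreducibility is preserved under the substitution x → x - 4). Hence m_α(x) = x^3 - 12x^2 + 48x - 828.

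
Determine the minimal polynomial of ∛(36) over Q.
m_α(x) = x^3 - 36

α satisfies α^3 = 36, so x^3 - 36 annihilates α. By the rational root test, a rational root p/q (in lowest terms) of x^3 - 36 would satisfy p^3 = 36 q^3, forcing q = 1 and p^3 = 36; but 36 is not a perfect cube, contradiction. A monic cubic over Q with no rational root is irreducible (any nontrivial factorization would include a linear factor). Hence x^3 - 36 is the minimal polynomial of α, and in particular [Q(α):Q] = 3.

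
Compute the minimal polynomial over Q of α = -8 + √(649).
m_α(x) = x^2 + 16x - 585

From α + 8 = √(649), squaring gives (α + 8)^2 = 649, i.e. α^2 + 16α + 64 = 649, so α^2 + 16α - 585 = 0. The discriminant of x^2 + 16x - 585 is (16)^2 - 4·(-585) = 256 + 2340 = 2596, and 4·(649) is not a perfect square in Q since 649 is squarefree and ≠ 1. Hence x^2 + 16x - 585 is irreducible over Q and is the minimal polynomial of α.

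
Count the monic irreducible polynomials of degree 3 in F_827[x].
There are 188536152 monic irreducible polynomials of degree 3 over F_827

Each element of F_{827^3} that lies in no proper subfield is a root of exactly one monic irreducible of degree 3 over F_827, and each such polynomial has 3 distinct roots in F_{827^3}. By Möbius inversion the count is N_827(3) = (1/3) Σ_{d|3} μ(3/d) · 827^d = (1/3)(μ(3)·827^1 + μ(1)·827^3) = 565608456/3 = 188536152.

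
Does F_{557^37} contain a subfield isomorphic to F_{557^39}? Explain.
No: F_{557^39} is not a subfield of F_{557^37}

F_{p^m} embeds in F_{p^n} iff m | n. Here 39 ∤ 37 (since 37 = 0·39 + 37 with remainder 37 ≠ 0), so F_{557^39} is not a subfield of F_{557^37}. Equivalently: if it were, the tower law would give 39 = [F_{557^39}:F_557] dividing [F_{557^37}:F_557] = 37, contradiction.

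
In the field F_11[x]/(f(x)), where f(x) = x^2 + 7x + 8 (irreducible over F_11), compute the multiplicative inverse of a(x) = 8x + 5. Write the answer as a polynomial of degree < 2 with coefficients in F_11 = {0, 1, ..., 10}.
a(x)^(-1) ≡ 9x + 1 (mod f(x))

Since f is irreducible over F_11, F_11[x]/(f) is a field and a(x) ≠ 0 has an inverse. Apply the extended Euclidean algorithm to f(x) and a(x) in F_11[x]: f(x) = (7x + 2)·a(x) + (9). The last nonzero remainder is the constant 9 = gcd(f, a) in F_11. Back-substituting through the division chain expresses 9 = s(x)·a(x) + t(x)·f(x) with s(x) ≡ 4x + 9 (mod f), so (4x + 9)·a(x) ≡ 9 (mod f). Multiplying by 9^(-1) ≡ 5 in F_11 gives a(x)^(-1) ≡ 5·(4x + 9) ≡ 9x + 1 (mod f). Check: (8x + 5)·(9x + 1) = 6x^2 + 9x + 5 ≡ 1 (mod x^2 + 7x + 8).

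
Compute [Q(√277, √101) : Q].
[Q(√277, √101) : Q] = 4

[Q(√277):Q] = 2 (min poly x^2 - 277, irreducible since 277 is squarefree > 1). For the top step, suppose √101 ∈ Q(√277), say √101 = c + d√277 with c, d ∈ Q. Squaring: 101 = c^2 + 277d^2 + 2cd√277. Since √277 ∉ Q this forces 2cd = 0. If d = 0 then √101 = c ∈ Q, contradicting 101 squarefree > 1. If c = 0 then 101 = 277d^2, so 277·101 = (277d)^2 is a perfect square in Q — but 277·101 = 27977 is not a perfect square (since 277 and 101 are distinct squarefree integers). Contradiction. Hence √101 ∉ Q(√277), so x^2 - 101 stays irreducible over Q(√277) and [Q(√277, √101) : Q(√277)] = 2. By the tower law, [Q(√277, √101) : Q] = 2 · 2 = 4.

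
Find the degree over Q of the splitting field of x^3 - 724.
[K : Q] = 6

The roots of x^3 - 724 are ∛724, ω∛724, ω^2∛724 where ω = e^(2πi/3) is a primitive cube root of unity, so K = Q(∛724, ω). Now [Q(∛724):Q] = 3 (since 724 is not a perfect cube, x^3 - 724 is irreducible) and [Q(ω):Q] = 2. Both 2 and 3 divide [K:Q], and [K:Q] ≤ 3·2 = 6, so [K:Q] = 6. (Equivalently: Q(∛724) ⊂ R but ω ∉ R, so [K : Q(∛724)] = 2.)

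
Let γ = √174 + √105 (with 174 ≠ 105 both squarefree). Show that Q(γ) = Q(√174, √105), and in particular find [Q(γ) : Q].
[Q(γ) : Q] = 4 (equivalently, Q(γ) = Q(√174, √105))

Obviously Q(γ) ⊆ Q(√174, √105), and [Q(√174, √105):Q] = 4 (since 174, 105 are distinct squarefree integers > 1 with 18270 not a perfect square). To show equality we compute the minimal polynomial of γ. From γ = √174 + √105: γ^2 = 174 + 2√(18270) + 105 = 279 + 2√(18270), so γ^2 - 279 = 2√(18270); squaring, (γ^2 - 279)^2 = 4·18270, i.e. γ^4 - 558γ^2 + 77841 - 73080 = 0, i.e. γ^4 - 558γ^2 + 4761 = 0. So γ is a root of x^4 - 558x^2 + 4761. This polynomial is irreducible over Q: it has no rational root (each ±√174 ± √105 is irrational), and any factorization into two quadratics over Q would force √(18270) ∈ Q (pairing opposite roots) or √174, √105 ∈ Q (other pairings), all impossible. Hence [Q(γ):Q] = 4 = [Q(√174, √105):Q], so Q(γ) = Q(√174, √105).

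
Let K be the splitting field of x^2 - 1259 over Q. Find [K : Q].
[K : Q] = 2

f(x) = x^2 - 1259 factors as (x - √1259)(x + √1259). The splitting field is K = Q(√1259). Since 1259 is squarefree and > 1, it is not a perfect square, so x^2 - 1259 is irreducible over Q and [Q(√1259) : Q] = 2. Hence [K : Q] = 2.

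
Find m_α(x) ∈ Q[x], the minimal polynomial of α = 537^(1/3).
m_α(x) = x^3 - 537

α satisfies α^3 = 537, so x^3 - 537 annihilates α. By the rational root test, a rational root p/q (in lowest terms) of x^3 - 537 would satisfy p^3 = 537 q^3, forcing q = 1 and p^3 = 537; but 537 is not a perfect cube, contradiction. A monic cubic over Q with no rational root is irreducible (any nontrivial factorization would include a linear factor). Hence x^3 - 537 is the minimal polynomial of α, and in particular [Q(α):Q] = 3.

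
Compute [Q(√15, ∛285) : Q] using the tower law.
[Q(√15, ∛285) : Q] = 6

Let L = Q(√15, ∛285). Since Q(√15) ⊂ L and [Q(√15):Q] = 2, the tower law gives 2 | [L:Q]. Likewise Q(∛285) ⊂ L with [Q(∛285):Q] = 3 (because 285 is not a perfect cube), so 3 | [L:Q]. As gcd(2,3) = 1, [L:Q] is divisible by 6. Conversely L is generated over Q by √15 and ∛285, so [L:Q] ≤ 2·3 = 6. Therefore [Q(√15, ∛285) : Q] = 6.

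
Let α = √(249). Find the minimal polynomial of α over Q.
m_α(x) = x^2 - 249

α satisfies α^2 - 249 = 0, so x^2 - 249 annihilates α. Since d = 249 is squarefree and ≠ 1, it is not a perfect square in Q, so x^2 - 249 has no rational root and is therefore irreducible over Q (a degree-2 polynomial over a field is irreducible iff it has no root). Hence m_α(x) = x^2 - 249.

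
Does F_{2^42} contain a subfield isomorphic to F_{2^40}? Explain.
No: F_{2^40} is not a subfield of F_{2^42}

F_{p^m} embeds in F_{p^n} iff m | n. Here 40 ∤ 42 (since 42 = 1·40 + 2 with remainder 2 ≠ 0), so F_{2^40} is not a subfield of F_{2^42}. Equivalently: if it were, the tower law would give 40 = [F_{2^40}:F_2] dividing [F_{2^42}:F_2] = 42, contradiction.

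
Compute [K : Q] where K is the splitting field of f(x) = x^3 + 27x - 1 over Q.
[K : Q] = 6

By the rational root test, any rational root of the monic integer polynomial f(x) = x^3 + 27x - 1 must be an integer dividing the constant term -1, i.e. one of ±{1}. Evaluating: f(1) = 27, f(-1) = -29; none is 0, so f has no rational root and is therefore irreducible over Q (a cubic with no linear factor over a field is irreducible). For an irreducible cubic, the Galois group is A_3 or S_3 according as the discriminant disc(f) = -4a^3 - 27b^2 = -4·(27)^3 - 27·(-1)^2 = -78759 is or is not a square in Q. Here disc(f) = -78759 is not a perfect square in Q, so the Galois group of f over Q is not contained in A_3 and must be all of S_3. The splitting field has degree |S_3| = 6 over Q, so [K : Q] = 6.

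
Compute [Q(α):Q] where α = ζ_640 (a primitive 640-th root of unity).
[Q(α):Q] = 256

The minimal polynomial of ζ_640 over Q is the 640-th cyclotomic polynomial Φ_640(x), which is irreducible over Q and has degree φ(640) = 256. Hence [Q(α):Q] = φ(640) = 256.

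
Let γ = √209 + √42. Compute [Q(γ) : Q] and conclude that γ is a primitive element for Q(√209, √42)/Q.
[Q(γ) : Q] = 4 (equivalently, Q(γ) = Q(√209, √42))

Obviously Q(γ) ⊆ Q(√209, √42), and [Q(√209, √42):Q] = 4 (since 209, 42 are distinct squarefree integers > 1 with 8778 not a perfect square). To show equality we compute the minimal polynomial of γ. From γ = √209 + √42: γ^2 = 209 + 2√(8778) + 42 = 251 + 2√(8778), so γ^2 - 251 = 2√(8778); squaring, (γ^2 - 251)^2 = 4·8778, i.e. γ^4 - 502γ^2 + 63001 - 35112 = 0, i.e. γ^4 - 502γ^2 + 27889 = 0. So γ is a root of x^4 - 502x^2 + 27889. This polynomial is irreducible over Q: it has no rational root (each ±√209 ± √42 is irrational), and any factorization into two quadratics over Q would force √(8778) ∈ Q (pairing opposite roots) or √209, √42 ∈ Q (other pairings), all impossible. Hence [Q(γ):Q] = 4 = [Q(√209, √42):Q], so Q(γ) = Q(√209, √42).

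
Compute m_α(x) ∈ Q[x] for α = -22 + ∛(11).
m_α(x) = x^3 + 66x^2 + 1452x + 10637

Set β = α + 22 = ∛(11), so β^3 = 11. Then (α + 22)^3 - 11 = 0, i.e. α is a root of g(x) = (x + 22)^3 - 11 = x^3 + 66x^2 + 1452x + 10637. Since g(x) = h(x + 22) where h(x) = x^3 - 11, and h is irreducible over Q (because 11 is not a perfect cube, so h has no rational root, and a monic cubic with no rational root is irreducible), g is also irreducible (irreducibility is preserved under the substitution x → x + 22). Hence m_α(x) = x^3 + 66x^2 + 1452x + 10637.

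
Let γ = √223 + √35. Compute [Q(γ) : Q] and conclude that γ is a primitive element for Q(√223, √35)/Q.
[Q(γ) : Q] = 4 (equivalently, Q(γ) = Q(√223, √35))

Obviously Q(γ) ⊆ Q(√223, √35), and [Q(√223, √35):Q] = 4 (since 223, 35 are distinct squarefree integers > 1 with 7805 not a perfect square). To show equality we compute the minimal polynomial of γ. From γ = √223 + √35: γ^2 = 223 + 2√(7805) + 35 = 258 + 2√(7805), so γ^2 - 258 = 2√(7805); squaring, (γ^2 - 258)^2 = 4·7805, i.e. γ^4 - 516γ^2 + 66564 - 31220 = 0, i.e. γ^4 - 516γ^2 + 35344 = 0. So γ is a root of x^4 - 516x^2 + 35344. This polynomial is irreducible over Q: it has no rational root (each ±√223 ± √35 is irrational), and any factorization into two quadratics over Q would force √(7805) ∈ Q (pairing opposite roots) or √223, √35 ∈ Q (other pairings), all impossible. Hence [Q(γ):Q] = 4 = [Q(√223, √35):Q], so Q(γ) = Q(√223, √35).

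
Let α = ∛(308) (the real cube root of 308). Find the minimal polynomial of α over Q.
m_α(x) = x^3 - 308

α satisfies α^3 = 308, so x^3 - 308 annihilates α. By the rational root test, a rational root p/q (in lowest terms) of x^3 - 308 would satisfy p^3 = 308 q^3, forcing q = 1 and p^3 = 308; but 308 is not a perfect cube, contradiction. A monic cubic over Q with no rational root is irreducible (any nontrivial factorization would include a linear factor). Hence x^3 - 308 is the minimal polynomial of α, and in particular [Q(α):Q] = 3.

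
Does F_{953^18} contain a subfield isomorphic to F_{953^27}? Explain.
No: F_{953^27} is not a subfield of F_{953^18}

F_{p^m} embeds in F_{p^n} iff m | n. Here 27 ∤ 18 (since 18 = 0·27 + 18 with remainder 18 ≠ 0), so F_{953^27} is not a subfield of F_{953^18}. Equivalently: if it were, the tower law would give 27 = [F_{953^27}:F_953] dividing [F_{953^18}:F_953] = 18, contradiction.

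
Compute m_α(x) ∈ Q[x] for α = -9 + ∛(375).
m_α(x) = x^3 + 27x^2 + 243x + 354

Set β = α + 9 = ∛(375), so β^3 = 375. Then (α + 9)^3 - 375 = 0, i.e. α is a root of g(x) = (x + 9)^3 - 375 = x^3 + 27x^2 + 243x + 354. Since g(x) = h(x + 9) where h(x) = x^3 - 375, and h is irreducible over Q (because 375 is not a perfect cube, so h has no rational root, and a monic cubic with no rational root is irreducible), g is also irreducible (irreducibility is preserved under the substitution x → x + 9). Hence m_α(x) = x^3 + 27x^2 + 243x + 354.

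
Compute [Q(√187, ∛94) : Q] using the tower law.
[Q(√187, ∛94) : Q] = 6

Let L = Q(√187, ∛94). Since Q(√187) ⊂ L and [Q(√187):Q] = 2, the tower law gives 2 | [L:Q]. Likewise Q(∛94) ⊂ L with [Q(∛94):Q] = 3 (because 94 is not a perfect cube), so 3 | [L:Q]. As gcd(2,3) = 1, [L:Q] is divisible by 6. Conversely L is generated over Q by √187 and ∛94, so [L:Q] ≤ 2·3 = 6. Therefore [Q(√187, ∛94) : Q] = 6.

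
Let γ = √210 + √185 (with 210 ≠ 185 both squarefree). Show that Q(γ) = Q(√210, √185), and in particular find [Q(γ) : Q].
[Q(γ) : Q] = 4 (equivalently, Q(γ) = Q(√210, √185))

Obviously Q(γ) ⊆ Q(√210, √185), and [Q(√210, √185):Q] = 4 (since 210, 185 are distinct squarefree integers > 1 with 38850 not a perfect square). To show equality we compute the minimal polynomial of γ. From γ = √210 + √185: γ^2 = 210 + 2√(38850) + 185 = 395 + 2√(38850), so γ^2 - 395 = 2√(38850); squaring, (γ^2 - 395)^2 = 4·38850, i.e. γ^4 - 790γ^2 + 156025 - 155400 = 0, i.e. γ^4 - 790γ^2 + 625 = 0. So γ is a root of x^4 - 790x^2 + 625. This polynomial is irreducible over Q: it has no rational root (each ±√210 ± √185 is irrational), and any factorization into two quadratics over Q would force √(38850) ∈ Q (pairing opposite roots) or √210, √185 ∈ Q (other pairings), all impossible. Hence [Q(γ):Q] = 4 = [Q(√210, √185):Q], so Q(γ) = Q(√210, √185).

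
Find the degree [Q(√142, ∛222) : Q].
[Q(√142, ∛222) : Q] = 6

Let L = Q(√142, ∛222). Since Q(√142) ⊂ L and [Q(√142):Q] = 2, the tower law gives 2 | [L:Q]. Likewise Q(∛222) ⊂ L with [Q(∛222):Q] = 3 (because 222 is not a perfect cube), so 3 | [L:Q]. As gcd(2,3) = 1, [L:Q] is divisible by 6. Conversely L is generated over Q by √142 and ∛222, so [L:Q] ≤ 2·3 = 6. Therefore [Q(√142, ∛222) : Q] = 6.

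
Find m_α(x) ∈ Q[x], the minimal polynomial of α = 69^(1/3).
m_α(x) = x^3 - 69

α satisfies α^3 = 69, so x^3 - 69 annihilates α. By the rational root test, a rational root p/q (in lowest terms) of x^3 - 69 would satisfy p^3 = 69 q^3, forcing q = 1 and p^3 = 69; but 69 is not a perfect cube, contradiction. A monic cubic over Q with no rational root is irreducible (any nontrivial factorization would include a linear factor). Hence x^3 - 69 is the minimal polynomial of α, and in particular [Q(α):Q] = 3.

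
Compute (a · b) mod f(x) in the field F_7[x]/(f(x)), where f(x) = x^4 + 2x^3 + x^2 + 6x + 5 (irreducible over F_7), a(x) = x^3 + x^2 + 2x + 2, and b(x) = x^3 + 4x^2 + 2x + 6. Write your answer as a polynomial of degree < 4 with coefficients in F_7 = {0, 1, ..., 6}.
a · b ≡ x^2 + 2x (mod f(x))

Multiply in F_7[x]: a(x)·b(x) = (x^3 + x^2 + 2x + 2)·(x^3 + 4x^2 + 2x + 6) = x^6 + 5x^5 + x^4 + 4x^3 + 4x^2 + 2x + 5. This has degree ≥ 4, so divide by f(x) over F_7: x^6 + 5x^5 + x^4 + 4x^3 + 4x^2 + 2x + 5 = (x^2 + 3x + 1)·(x^4 + 2x^3 + x^2 + 6x + 5) + (x^2 + 2x). Hence a·b ≡ x^2 + 2x (mod f). (F_7[x]/(f) is a field with 7^4 = 2401 elements since f is irreducible of degree 4.)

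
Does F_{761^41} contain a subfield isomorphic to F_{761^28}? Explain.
No: F_{761^28} is not a subfield of F_{761^41}

F_{p^m} embeds in F_{p^n} iff m | n. Here 28 ∤ 41 (since 41 = 1·28 + 13 with remainder 13 ≠ 0), so F_{761^28} is not a subfield of F_{761^41}. Equivalently: if it were, the tower law would give 28 = [F_{761^28}:F_761] dividing [F_{761^41}:F_761] = 41, contradiction.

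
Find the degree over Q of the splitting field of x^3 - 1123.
[K : Q] = 6

The roots of x^3 - 1123 are ∛1123, ω∛1123, ω^2∛1123 where ω = e^(2πi/3) is a primitive cube root of unity, so K = Q(∛1123, ω). Now [Q(∛1123):Q] = 3 (since 1123 is not a perfect cube, x^3 - 1123 is irreducible) and [Q(ω):Q] = 2. Both 2 and 3 divide [K:Q], and [K:Q] ≤ 3·2 = 6, so [K:Q] = 6. (Equivalently: Q(∛1123) ⊂ R but ω ∉ R, so [K : Q(∛1123)] = 2.)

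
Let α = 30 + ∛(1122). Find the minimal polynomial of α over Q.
m_α(x) = x^3 - 90x^2 + 2700x - 28122

Set β = α - 30 = ∛(1122), so β^3 = 1122. Then (α - 30)^3 - 1122 = 0, i.e. α is a root of g(x) = (x - 30)^3 - 1122 = x^3 - 90x^2 + 2700x - 28122. Since g(x) = h(x - 30) where h(x) = x^3 - 1122, and h is irreducible over Q (because 1122 is not a perfect cube, so h has no rational root, and a monic cubic with no rational root is irreducible), g is also irreducible (irreducibility is preserved under the substitution x → x - 30). Hence m_α(x) = x^3 - 90x^2 + 2700x - 28122.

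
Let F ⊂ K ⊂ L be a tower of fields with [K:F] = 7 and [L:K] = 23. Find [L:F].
[L:F] = 161

The tower law says that for any tower of field extensions F ⊂ K ⊂ L with finite degrees, [L:F] = [L:K] · [K:F]. Here this gives [L:F] = 23 · 7 = 161.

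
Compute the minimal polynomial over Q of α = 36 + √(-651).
m_α(x) = x^2 - 72x + 1947

From α - 36 = √(-651), squaring gives (α - 36)^2 = -651, i.e. α^2 - 72α + 1296 = -651, so α^2 - 72α + 1947 = 0. The discriminant of x^2 - 72x + 1947 is (-72)^2 - 4·(1947) = 5184 - 7788 = -2604, and 4·(-651) is not a perfect square in Q since -651 is squarefree and ≠ 1. Hence x^2 - 72x + 1947 is irreducible over Q and is the minimal polynomial of α.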